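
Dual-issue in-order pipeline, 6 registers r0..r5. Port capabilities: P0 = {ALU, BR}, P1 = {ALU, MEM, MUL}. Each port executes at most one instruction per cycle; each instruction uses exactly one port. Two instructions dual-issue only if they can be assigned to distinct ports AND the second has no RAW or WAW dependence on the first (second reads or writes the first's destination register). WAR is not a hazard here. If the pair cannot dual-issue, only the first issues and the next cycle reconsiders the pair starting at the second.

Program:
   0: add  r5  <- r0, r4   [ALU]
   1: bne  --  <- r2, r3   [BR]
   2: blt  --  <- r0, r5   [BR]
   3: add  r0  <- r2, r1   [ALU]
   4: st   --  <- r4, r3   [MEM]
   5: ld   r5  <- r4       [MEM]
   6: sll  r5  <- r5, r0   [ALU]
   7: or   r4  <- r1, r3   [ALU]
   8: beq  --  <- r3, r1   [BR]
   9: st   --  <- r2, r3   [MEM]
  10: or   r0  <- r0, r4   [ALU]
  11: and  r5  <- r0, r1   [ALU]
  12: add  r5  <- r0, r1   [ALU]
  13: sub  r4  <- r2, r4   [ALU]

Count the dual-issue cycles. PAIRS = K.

PAIRS = 5

0. add.ALU/bne.BR @i0,i1  | 2-wide
1. blt.BR/add.ALU @i2,i3  | 2-wide
2. st.MEM @i4  | no-port MEM/MEM
3. ld.MEM @i5  | RAW+WAW r5
4. sll.ALU/or.ALU @i6,i7  | 2-wide
5. beq.BR/st.MEM @i8,i9  | 2-wide
6. or.ALU @i10  | RAW r0
7. and.ALU @i11  | WAW r5
8. add.ALU/sub.ALU @i12,i13  | 2-wide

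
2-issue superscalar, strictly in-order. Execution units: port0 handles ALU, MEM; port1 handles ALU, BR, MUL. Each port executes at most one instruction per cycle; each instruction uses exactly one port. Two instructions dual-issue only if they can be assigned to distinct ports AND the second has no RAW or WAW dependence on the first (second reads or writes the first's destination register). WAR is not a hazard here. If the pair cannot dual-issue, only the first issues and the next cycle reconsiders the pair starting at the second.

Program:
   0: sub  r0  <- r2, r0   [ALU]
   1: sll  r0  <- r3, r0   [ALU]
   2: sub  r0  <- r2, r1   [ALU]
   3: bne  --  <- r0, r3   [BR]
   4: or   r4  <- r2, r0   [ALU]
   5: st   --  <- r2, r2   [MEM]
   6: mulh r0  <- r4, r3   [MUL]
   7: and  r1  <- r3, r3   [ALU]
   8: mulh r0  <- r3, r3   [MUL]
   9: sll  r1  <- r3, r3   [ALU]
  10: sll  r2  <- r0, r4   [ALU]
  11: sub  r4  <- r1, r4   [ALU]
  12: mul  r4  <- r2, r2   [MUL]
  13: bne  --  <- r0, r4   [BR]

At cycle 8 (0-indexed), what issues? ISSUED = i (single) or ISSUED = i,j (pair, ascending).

ISSUED = 12

[0] i0  sub.ALU  -- RAW+WAW r0
[1] i1  sll.ALU  -- WAW r0
[2] i2  sub.ALU  -- RAW r0
[3] i3,i4  bne.BR or.ALU  -- pair
[4] i5,i6  st.MEM mulh.MUL  -- pair
[5] i7,i8  and.ALU mulh.MUL  -- pair
[6] i9,i10  sll.ALU sll.ALU  -- pair
[7] i11  sub.ALU  -- WAW r4
[8] i12  mul.MUL  -- no-port MUL/BR
[9] i13  bne.BR  -- tail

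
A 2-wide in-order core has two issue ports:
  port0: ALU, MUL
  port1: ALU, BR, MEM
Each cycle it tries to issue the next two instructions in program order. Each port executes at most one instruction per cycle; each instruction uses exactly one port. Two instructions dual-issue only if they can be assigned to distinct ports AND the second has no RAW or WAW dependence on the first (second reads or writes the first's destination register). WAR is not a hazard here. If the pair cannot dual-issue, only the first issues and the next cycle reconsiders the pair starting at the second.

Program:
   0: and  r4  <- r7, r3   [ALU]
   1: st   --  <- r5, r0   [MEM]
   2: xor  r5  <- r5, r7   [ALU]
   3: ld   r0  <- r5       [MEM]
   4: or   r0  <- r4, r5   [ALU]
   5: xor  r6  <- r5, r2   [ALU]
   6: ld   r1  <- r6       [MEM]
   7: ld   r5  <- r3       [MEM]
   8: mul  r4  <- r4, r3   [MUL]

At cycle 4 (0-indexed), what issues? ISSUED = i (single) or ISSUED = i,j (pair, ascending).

ISSUED = 6

  cy0 -> i0&i1 (and/st) dual
  cy1 -> i2 (xor) RAW r5
  cy2 -> i3 (ld) WAW r0
  cy3 -> i4&i5 (or/xor) dual
  cy4 -> i6 (ld) no-port MEM/MEM
  cy5 -> i7&i8 (ld/mul) dual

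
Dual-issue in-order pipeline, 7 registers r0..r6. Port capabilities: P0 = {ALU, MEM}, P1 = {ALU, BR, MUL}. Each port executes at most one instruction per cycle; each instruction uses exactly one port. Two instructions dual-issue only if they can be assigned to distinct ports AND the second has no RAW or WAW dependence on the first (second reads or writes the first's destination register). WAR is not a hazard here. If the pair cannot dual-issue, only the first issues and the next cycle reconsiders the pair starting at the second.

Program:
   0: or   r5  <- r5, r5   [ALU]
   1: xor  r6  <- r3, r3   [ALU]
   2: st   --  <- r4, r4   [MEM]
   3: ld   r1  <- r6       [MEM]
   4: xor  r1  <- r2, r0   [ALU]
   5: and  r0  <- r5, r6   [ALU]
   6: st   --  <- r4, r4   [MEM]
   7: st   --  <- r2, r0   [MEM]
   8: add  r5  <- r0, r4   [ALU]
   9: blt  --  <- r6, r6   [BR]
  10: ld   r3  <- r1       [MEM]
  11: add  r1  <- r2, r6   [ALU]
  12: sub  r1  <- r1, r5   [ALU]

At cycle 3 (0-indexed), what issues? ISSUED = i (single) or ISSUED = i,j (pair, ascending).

[0] i0+i1  or.ALU+xor.ALU  -- 2-wide
[1] i2  st.MEM  -- no-port MEM/MEM
[2] i3  ld.MEM  -- WAW r1
[3] i4+i5  xor.ALU+and.ALU  -- 2-wide
[4] i6  st.MEM  -- no-port MEM/MEM
[5] i7+i8  st.MEM+add.ALU  -- 2-wide
[6] i9+i10  blt.BR+ld.MEM  -- 2-wide
[7] i11  add.ALU  -- RAW+WAW r1
[8] i12  sub.ALU  -- tail

ISSUED = 4,5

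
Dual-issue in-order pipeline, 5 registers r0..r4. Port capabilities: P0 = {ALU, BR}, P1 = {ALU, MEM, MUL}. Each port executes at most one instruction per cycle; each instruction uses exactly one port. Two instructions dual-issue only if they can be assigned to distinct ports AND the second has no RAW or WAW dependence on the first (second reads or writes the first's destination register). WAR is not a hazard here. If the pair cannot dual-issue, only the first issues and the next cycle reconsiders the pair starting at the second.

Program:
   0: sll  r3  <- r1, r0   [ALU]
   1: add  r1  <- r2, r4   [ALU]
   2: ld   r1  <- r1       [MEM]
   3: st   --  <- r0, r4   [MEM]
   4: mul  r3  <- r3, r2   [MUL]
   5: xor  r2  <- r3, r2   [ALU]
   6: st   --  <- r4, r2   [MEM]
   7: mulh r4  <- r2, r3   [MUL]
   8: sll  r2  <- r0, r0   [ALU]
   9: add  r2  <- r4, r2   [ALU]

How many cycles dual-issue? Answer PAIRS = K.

PAIRS = 2

c0: i0+i1 sll;add  dual
c1: i2 ld  no-port MEM/MEM
c2: i3 st  no-port MEM/MUL
c3: i4 mul  RAW r3
c4: i5 xor  RAW r2
c5: i6 st  no-port MEM/MUL
c6: i7+i8 mulh;sll  dual
c7: i9 add  tail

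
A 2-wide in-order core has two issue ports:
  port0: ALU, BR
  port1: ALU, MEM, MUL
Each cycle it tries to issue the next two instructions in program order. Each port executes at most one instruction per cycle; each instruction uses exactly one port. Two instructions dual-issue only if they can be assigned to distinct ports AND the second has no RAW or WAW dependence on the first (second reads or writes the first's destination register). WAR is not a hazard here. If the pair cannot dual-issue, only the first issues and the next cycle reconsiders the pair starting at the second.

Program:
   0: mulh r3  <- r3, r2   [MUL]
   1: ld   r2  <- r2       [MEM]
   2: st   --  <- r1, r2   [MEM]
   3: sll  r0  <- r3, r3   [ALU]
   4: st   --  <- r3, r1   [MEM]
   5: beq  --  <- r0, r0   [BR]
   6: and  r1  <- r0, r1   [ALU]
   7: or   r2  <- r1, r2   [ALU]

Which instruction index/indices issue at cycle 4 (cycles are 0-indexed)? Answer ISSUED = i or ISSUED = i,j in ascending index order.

ISSUED = 6

[0] i0  mulh.MUL  -- no-port MUL/MEM
[1] i1  ld.MEM  -- no-port MEM/MEM
[2] i2,i3  st.MEM sll.ALU  -- 2-wide
[3] i4,i5  st.MEM beq.BR  -- 2-wide
[4] i6  and.ALU  -- RAW r1
[5] i7  or.ALU  -- tail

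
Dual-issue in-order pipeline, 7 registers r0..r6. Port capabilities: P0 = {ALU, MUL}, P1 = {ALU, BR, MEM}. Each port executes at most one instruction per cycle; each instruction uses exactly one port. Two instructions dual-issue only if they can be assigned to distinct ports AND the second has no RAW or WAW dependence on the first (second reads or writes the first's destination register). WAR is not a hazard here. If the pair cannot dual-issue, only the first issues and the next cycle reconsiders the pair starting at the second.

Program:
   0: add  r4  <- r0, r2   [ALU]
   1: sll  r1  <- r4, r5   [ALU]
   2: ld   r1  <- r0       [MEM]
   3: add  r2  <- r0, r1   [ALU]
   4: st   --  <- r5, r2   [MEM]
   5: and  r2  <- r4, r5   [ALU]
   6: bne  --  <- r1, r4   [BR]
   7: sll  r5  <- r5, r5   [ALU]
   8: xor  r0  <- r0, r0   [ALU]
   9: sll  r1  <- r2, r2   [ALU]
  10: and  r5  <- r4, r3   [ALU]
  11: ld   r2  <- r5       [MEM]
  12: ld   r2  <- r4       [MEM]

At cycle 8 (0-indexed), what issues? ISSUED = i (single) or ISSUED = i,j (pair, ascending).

  cy0 -> i0 (add) RAW r4
  cy1 -> i1 (sll) WAW r1
  cy2 -> i2 (ld) RAW r1
  cy3 -> i3 (add) RAW r2
  cy4 -> i4/i5 (st;and) pair
  cy5 -> i6/i7 (bne;sll) pair
  cy6 -> i8/i9 (xor;sll) pair
  cy7 -> i10 (and) RAW r5
  cy8 -> i11 (ld) no-port MEM/MEM
  cy9 -> i12 (ld) tail

ISSUED = 11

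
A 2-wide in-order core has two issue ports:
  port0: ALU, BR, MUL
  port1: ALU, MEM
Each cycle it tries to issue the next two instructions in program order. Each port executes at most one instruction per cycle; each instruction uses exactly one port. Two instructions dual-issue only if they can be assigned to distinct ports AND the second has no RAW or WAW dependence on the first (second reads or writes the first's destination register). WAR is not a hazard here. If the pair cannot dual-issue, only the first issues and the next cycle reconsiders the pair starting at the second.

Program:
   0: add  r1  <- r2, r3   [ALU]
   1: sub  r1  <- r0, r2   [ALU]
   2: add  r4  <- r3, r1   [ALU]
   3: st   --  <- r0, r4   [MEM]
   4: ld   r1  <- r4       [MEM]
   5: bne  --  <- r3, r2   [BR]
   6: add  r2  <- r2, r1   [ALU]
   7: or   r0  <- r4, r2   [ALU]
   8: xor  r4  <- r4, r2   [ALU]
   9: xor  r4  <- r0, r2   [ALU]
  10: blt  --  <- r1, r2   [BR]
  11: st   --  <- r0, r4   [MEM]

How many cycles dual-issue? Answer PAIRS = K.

PAIRS = 3

#0 head=0: add i0 WAW r1
#1 head=1: sub i1 RAW r1
#2 head=2: add i2 RAW r4
#3 head=3: st i3 no-port MEM/MEM
#4 head=4: ld/bne i4+i5 dual
#5 head=6: add i6 RAW r2
#6 head=7: or/xor i7+i8 dual
#7 head=9: xor/blt i9+i10 dual
#8 head=11: st i11 tail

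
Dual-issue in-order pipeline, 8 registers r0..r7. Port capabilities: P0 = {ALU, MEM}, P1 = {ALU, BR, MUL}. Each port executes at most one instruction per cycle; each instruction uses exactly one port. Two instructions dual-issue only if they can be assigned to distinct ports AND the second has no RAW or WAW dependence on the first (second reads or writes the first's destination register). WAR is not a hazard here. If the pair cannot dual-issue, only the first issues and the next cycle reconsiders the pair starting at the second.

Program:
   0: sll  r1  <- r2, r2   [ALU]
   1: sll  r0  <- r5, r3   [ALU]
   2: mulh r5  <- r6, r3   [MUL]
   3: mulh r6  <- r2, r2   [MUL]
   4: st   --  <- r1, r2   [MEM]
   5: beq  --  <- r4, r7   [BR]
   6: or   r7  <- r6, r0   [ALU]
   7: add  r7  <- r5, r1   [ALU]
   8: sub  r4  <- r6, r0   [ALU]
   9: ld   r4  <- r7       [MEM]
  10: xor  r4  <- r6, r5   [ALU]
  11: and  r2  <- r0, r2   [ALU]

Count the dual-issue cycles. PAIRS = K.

c0: i0,i1 sll.ALU+sll.ALU  dual
c1: i2 mulh.MUL  no-port MUL/MUL
c2: i3,i4 mulh.MUL+st.MEM  dual
c3: i5,i6 beq.BR+or.ALU  dual
c4: i7,i8 add.ALU+sub.ALU  dual
c5: i9 ld.MEM  WAW r4
c6: i10,i11 xor.ALU+and.ALU  dual

PAIRS = 5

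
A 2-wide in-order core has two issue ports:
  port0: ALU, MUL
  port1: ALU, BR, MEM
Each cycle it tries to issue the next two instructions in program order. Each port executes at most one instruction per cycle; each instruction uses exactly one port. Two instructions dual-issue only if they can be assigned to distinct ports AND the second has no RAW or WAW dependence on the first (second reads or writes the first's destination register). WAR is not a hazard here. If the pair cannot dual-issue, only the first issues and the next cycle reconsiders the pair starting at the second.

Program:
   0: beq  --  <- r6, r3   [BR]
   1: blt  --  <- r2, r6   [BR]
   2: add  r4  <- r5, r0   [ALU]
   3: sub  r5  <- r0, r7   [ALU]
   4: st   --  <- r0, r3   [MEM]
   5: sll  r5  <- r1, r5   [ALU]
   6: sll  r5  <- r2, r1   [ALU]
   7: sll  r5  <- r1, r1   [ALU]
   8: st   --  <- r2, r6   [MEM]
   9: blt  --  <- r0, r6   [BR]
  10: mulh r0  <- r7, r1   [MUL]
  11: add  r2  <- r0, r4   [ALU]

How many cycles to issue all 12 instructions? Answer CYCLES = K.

CYCLES = 8

#0 head=0: beq i0 no-port BR/BR
#1 head=1: blt;add i1,i2 2-wide
#2 head=3: sub;st i3,i4 2-wide
#3 head=5: sll i5 WAW r5
#4 head=6: sll i6 WAW r5
#5 head=7: sll;st i7,i8 2-wide
#6 head=9: blt;mulh i9,i10 2-wide
#7 head=11: add i11 tail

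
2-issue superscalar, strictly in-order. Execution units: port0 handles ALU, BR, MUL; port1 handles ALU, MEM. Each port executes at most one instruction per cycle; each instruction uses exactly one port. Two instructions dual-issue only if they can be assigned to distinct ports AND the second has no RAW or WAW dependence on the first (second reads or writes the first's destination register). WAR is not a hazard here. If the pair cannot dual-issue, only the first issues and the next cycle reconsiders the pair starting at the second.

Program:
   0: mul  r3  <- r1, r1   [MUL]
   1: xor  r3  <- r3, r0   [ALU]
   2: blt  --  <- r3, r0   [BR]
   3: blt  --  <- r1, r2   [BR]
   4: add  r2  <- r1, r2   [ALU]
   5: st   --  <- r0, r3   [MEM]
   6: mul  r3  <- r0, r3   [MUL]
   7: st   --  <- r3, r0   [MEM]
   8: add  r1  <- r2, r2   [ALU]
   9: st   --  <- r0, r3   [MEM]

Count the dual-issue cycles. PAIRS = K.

PAIRS = 3

#0 head=0: mul i0 RAW+WAW r3
#1 head=1: xor i1 RAW r3
#2 head=2: blt i2 no-port BR/BR
#3 head=3: blt+add i3+i4 2-wide
#4 head=5: st+mul i5+i6 2-wide
#5 head=7: st+add i7+i8 2-wide
#6 head=9: st i9 tail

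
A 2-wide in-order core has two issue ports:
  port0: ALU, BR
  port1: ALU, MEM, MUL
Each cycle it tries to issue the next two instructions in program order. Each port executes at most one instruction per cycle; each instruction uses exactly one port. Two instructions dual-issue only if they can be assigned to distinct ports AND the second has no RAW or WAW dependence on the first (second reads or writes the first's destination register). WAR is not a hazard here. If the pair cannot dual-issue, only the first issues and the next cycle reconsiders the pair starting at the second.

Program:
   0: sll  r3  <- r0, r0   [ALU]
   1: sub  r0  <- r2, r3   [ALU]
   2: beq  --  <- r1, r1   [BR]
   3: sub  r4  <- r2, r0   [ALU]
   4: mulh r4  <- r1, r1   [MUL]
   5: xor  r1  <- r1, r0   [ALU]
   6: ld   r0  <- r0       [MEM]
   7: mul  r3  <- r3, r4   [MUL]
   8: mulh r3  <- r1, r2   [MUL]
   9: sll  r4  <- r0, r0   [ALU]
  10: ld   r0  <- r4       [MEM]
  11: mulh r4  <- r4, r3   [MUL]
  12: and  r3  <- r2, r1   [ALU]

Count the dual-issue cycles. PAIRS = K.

PAIRS = 4

[0] i0  sll  -- RAW r3
[1] i1/i2  sub/beq  -- dual
[2] i3  sub  -- WAW r4
[3] i4/i5  mulh/xor  -- dual
[4] i6  ld  -- no-port MEM/MUL
[5] i7  mul  -- no-port MUL/MUL
[6] i8/i9  mulh/sll  -- dual
[7] i10  ld  -- no-port MEM/MUL
[8] i11/i12  mulh/and  -- dual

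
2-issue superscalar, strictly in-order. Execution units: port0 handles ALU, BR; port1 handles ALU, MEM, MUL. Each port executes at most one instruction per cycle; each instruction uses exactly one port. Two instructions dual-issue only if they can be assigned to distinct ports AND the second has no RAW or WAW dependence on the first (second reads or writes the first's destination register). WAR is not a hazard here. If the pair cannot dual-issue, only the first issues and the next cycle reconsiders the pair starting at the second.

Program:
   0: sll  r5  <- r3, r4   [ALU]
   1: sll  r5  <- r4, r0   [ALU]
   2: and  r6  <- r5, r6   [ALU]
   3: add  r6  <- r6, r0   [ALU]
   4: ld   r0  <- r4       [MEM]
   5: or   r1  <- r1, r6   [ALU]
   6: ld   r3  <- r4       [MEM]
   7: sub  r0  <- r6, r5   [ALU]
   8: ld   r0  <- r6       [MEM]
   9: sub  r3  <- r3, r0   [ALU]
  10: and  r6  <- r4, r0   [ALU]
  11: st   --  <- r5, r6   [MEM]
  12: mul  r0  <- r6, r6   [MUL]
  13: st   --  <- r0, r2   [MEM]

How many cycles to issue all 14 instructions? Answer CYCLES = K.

#0 head=0: sll i0 WAW r5
#1 head=1: sll i1 RAW r5
#2 head=2: and i2 RAW+WAW r6
#3 head=3: add ld i3/i4 2-wide
#4 head=5: or ld i5/i6 2-wide
#5 head=7: sub i7 WAW r0
#6 head=8: ld i8 RAW r0
#7 head=9: sub and i9/i10 2-wide
#8 head=11: st i11 no-port MEM/MUL
#9 head=12: mul i12 no-port MUL/MEM
#10 head=13: st i13 tail

CYCLES = 11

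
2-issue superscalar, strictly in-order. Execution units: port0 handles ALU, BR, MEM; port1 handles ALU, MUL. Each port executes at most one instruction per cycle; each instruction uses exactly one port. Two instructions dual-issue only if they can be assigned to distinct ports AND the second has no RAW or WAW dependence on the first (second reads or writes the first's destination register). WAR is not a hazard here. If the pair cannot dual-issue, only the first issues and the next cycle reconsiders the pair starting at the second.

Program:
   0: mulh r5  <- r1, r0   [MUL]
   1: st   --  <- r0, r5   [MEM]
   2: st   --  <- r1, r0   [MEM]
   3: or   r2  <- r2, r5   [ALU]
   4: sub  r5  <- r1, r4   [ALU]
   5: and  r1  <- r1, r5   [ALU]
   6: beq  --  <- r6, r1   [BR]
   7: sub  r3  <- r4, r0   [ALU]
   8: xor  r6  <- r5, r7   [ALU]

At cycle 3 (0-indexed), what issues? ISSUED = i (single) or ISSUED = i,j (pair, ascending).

ISSUED = 4

c0: i0 mulh.MUL  RAW r5
c1: i1 st.MEM  no-port MEM/MEM
c2: i2+i3 st.MEM;or.ALU  pair
c3: i4 sub.ALU  RAW r5
c4: i5 and.ALU  RAW r1
c5: i6+i7 beq.BR;sub.ALU  pair
c6: i8 xor.ALU  tail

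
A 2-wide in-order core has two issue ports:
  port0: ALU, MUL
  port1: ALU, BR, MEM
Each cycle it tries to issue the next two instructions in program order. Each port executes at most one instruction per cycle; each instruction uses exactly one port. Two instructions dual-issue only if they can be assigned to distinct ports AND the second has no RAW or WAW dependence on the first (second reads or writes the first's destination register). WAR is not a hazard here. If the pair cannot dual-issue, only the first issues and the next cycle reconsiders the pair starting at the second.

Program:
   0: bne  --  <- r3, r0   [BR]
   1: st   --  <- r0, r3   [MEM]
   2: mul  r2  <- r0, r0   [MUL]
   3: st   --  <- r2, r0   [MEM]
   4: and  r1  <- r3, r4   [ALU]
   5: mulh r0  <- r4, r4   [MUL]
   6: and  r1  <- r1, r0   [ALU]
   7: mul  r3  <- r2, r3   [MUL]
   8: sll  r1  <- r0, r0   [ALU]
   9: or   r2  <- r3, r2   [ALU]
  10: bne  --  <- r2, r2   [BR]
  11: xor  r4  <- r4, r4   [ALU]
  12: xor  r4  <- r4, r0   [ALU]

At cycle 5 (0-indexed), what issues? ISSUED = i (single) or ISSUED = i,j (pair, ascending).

[0] i0  bne  -- no-port BR/MEM
[1] i1/i2  st+mul  -- pair
[2] i3/i4  st+and  -- pair
[3] i5  mulh  -- RAW r0
[4] i6/i7  and+mul  -- pair
[5] i8/i9  sll+or  -- pair
[6] i10/i11  bne+xor  -- pair
[7] i12  xor  -- tail

ISSUED = 8,9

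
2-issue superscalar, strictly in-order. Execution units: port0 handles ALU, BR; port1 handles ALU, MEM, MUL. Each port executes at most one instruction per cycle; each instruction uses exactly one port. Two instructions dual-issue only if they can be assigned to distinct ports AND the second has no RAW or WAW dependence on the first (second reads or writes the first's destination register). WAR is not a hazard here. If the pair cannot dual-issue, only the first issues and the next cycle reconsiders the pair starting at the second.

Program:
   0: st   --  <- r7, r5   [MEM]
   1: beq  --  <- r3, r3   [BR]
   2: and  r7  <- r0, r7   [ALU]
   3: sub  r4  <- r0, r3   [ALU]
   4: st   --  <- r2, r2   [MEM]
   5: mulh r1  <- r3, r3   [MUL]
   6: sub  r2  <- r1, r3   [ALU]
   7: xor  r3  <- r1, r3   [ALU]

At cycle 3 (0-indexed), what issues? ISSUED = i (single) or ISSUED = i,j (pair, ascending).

ISSUED = 5

#0 head=0: st beq i0&i1 dual
#1 head=2: and sub i2&i3 dual
#2 head=4: st i4 no-port MEM/MUL
#3 head=5: mulh i5 RAW r1
#4 head=6: sub xor i6&i7 dual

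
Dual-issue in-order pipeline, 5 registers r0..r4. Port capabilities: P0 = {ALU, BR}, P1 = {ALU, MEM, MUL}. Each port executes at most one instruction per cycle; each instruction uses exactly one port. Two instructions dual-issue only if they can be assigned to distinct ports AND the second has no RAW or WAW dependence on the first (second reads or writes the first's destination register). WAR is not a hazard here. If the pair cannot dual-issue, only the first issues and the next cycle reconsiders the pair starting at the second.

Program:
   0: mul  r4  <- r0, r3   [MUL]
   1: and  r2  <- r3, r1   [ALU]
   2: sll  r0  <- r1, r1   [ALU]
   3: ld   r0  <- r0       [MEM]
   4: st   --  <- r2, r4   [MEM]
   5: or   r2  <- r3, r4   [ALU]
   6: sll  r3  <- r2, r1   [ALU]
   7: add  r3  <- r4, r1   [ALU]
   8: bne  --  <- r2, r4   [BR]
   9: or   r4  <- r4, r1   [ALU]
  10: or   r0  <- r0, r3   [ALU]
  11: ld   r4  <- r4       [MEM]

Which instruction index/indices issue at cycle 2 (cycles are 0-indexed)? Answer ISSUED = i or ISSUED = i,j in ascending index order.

ISSUED = 3

t=0 i0,i1:mul.MUL+and.ALU ; pair
t=1 i2:sll.ALU ; RAW+WAW r0
t=2 i3:ld.MEM ; no-port MEM/MEM
t=3 i4,i5:st.MEM+or.ALU ; pair
t=4 i6:sll.ALU ; WAW r3
t=5 i7,i8:add.ALU+bne.BR ; pair
t=6 i9,i10:or.ALU+or.ALU ; pair
t=7 i11:ld.MEM ; tail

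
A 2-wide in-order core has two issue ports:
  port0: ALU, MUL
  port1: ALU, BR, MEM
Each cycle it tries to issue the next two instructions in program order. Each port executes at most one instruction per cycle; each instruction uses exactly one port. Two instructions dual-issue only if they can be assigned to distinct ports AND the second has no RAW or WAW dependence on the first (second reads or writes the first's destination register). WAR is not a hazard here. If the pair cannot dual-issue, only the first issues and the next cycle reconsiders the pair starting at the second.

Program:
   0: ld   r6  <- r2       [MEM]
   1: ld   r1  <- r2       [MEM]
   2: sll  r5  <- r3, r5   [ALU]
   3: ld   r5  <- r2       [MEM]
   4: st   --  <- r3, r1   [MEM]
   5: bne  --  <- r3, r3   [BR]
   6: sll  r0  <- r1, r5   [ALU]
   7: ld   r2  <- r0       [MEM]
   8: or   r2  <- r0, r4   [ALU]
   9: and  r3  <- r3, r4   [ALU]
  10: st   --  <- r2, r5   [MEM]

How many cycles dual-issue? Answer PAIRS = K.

PAIRS = 3

t=0 i0:ld ; no-port MEM/MEM
t=1 i1&i2:ld sll ; 2-wide
t=2 i3:ld ; no-port MEM/MEM
t=3 i4:st ; no-port MEM/BR
t=4 i5&i6:bne sll ; 2-wide
t=5 i7:ld ; WAW r2
t=6 i8&i9:or and ; 2-wide
t=7 i10:st ; tail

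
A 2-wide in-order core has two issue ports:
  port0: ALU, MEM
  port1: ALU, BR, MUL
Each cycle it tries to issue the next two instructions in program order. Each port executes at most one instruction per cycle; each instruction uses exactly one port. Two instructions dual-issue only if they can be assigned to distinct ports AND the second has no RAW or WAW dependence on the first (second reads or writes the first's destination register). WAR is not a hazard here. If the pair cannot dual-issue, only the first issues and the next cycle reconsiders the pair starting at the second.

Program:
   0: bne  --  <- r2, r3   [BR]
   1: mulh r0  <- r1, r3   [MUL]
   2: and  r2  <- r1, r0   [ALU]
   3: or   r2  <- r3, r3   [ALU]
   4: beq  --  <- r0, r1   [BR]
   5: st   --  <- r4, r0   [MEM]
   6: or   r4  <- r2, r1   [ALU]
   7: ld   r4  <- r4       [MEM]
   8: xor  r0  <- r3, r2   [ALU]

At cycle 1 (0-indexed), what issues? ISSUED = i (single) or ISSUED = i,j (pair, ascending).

0. bne.BR @i0  | no-port BR/MUL
1. mulh.MUL @i1  | RAW r0
2. and.ALU @i2  | WAW r2
3. or.ALU;beq.BR @i3+i4  | 2-wide
4. st.MEM;or.ALU @i5+i6  | 2-wide
5. ld.MEM;xor.ALU @i7+i8  | 2-wide

ISSUED = 1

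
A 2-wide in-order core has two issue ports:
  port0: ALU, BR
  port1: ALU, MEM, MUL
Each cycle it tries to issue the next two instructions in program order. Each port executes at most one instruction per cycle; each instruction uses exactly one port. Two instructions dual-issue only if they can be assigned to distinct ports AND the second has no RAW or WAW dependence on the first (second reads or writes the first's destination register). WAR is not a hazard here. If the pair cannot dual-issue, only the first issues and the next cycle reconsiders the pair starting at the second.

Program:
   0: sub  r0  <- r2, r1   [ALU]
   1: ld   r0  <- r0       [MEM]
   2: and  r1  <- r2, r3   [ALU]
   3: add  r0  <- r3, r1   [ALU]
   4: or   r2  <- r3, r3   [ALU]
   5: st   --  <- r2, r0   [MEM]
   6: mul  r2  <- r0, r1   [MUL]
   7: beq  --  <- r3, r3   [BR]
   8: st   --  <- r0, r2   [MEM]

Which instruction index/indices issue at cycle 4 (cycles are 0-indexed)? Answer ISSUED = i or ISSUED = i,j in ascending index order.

ISSUED = 6,7

#0 head=0: sub.ALU i0 RAW+WAW r0
#1 head=1: ld.MEM/and.ALU i1&i2 dual
#2 head=3: add.ALU/or.ALU i3&i4 dual
#3 head=5: st.MEM i5 no-port MEM/MUL
#4 head=6: mul.MUL/beq.BR i6&i7 dual
#5 head=8: st.MEM i8 tail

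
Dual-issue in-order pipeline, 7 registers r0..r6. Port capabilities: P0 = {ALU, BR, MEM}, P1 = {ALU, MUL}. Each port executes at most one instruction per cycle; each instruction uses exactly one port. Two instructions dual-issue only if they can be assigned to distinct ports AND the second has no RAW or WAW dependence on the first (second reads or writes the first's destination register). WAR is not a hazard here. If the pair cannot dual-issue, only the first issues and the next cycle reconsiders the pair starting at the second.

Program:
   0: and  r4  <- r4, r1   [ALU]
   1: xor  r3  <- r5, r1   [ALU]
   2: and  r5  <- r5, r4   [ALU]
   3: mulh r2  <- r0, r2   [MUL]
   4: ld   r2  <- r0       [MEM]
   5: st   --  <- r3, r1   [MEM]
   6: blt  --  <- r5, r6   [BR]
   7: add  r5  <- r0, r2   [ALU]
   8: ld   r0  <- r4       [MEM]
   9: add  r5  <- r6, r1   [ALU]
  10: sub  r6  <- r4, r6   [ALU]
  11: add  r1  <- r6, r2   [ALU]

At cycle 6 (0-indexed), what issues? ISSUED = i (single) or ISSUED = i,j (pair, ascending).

#0 head=0: and.ALU;xor.ALU i0+i1 dual
#1 head=2: and.ALU;mulh.MUL i2+i3 dual
#2 head=4: ld.MEM i4 no-port MEM/MEM
#3 head=5: st.MEM i5 no-port MEM/BR
#4 head=6: blt.BR;add.ALU i6+i7 dual
#5 head=8: ld.MEM;add.ALU i8+i9 dual
#6 head=10: sub.ALU i10 RAW r6
#7 head=11: add.ALU i11 tail

ISSUED = 10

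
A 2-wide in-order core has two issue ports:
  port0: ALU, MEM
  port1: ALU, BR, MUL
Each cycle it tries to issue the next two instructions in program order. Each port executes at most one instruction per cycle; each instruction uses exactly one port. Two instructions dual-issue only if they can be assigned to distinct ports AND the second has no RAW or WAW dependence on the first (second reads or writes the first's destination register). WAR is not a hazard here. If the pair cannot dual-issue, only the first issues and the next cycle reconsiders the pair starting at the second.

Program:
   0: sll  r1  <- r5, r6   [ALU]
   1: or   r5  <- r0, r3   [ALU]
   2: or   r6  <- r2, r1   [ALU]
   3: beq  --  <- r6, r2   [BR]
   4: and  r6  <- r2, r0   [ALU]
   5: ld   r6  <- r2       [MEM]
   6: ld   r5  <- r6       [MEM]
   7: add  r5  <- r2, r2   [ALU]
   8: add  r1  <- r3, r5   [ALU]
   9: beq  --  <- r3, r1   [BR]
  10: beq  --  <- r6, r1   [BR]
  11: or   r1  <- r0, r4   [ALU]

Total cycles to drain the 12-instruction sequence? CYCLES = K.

CYCLES = 9

0. sll;or @i0+i1  | dual
1. or @i2  | RAW r6
2. beq;and @i3+i4  | dual
3. ld @i5  | no-port MEM/MEM
4. ld @i6  | WAW r5
5. add @i7  | RAW r5
6. add @i8  | RAW r1
7. beq @i9  | no-port BR/BR
8. beq;or @i10+i11  | dual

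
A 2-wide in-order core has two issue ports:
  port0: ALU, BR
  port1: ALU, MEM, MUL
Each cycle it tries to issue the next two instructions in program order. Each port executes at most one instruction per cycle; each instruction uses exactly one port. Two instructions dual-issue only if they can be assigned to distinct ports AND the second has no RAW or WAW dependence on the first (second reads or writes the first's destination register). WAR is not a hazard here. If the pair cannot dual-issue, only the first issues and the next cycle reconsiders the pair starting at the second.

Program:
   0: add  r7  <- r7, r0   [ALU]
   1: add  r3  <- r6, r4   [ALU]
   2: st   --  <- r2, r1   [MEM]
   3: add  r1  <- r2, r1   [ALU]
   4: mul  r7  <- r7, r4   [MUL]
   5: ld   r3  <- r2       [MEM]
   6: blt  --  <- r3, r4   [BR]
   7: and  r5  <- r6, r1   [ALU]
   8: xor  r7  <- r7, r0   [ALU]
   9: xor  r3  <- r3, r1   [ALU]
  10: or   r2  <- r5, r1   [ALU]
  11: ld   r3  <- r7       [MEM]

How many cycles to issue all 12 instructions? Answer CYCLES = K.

CYCLES = 7

c0: i0+i1 add.ALU/add.ALU  pair
c1: i2+i3 st.MEM/add.ALU  pair
c2: i4 mul.MUL  no-port MUL/MEM
c3: i5 ld.MEM  RAW r3
c4: i6+i7 blt.BR/and.ALU  pair
c5: i8+i9 xor.ALU/xor.ALU  pair
c6: i10+i11 or.ALU/ld.MEM  pair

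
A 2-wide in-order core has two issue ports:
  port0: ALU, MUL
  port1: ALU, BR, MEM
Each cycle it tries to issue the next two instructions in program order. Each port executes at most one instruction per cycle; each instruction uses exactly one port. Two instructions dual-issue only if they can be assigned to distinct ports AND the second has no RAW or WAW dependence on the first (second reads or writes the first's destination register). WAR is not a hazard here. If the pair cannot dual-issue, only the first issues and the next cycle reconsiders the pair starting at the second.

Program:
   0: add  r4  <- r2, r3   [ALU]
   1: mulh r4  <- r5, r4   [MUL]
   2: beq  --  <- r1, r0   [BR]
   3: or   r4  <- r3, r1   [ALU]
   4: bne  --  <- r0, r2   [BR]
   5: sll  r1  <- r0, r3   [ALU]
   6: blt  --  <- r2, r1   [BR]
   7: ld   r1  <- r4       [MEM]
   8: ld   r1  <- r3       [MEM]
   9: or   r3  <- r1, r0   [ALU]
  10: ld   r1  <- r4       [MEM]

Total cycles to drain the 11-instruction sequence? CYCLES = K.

CYCLES = 8

[0] i0  add.ALU  -- RAW+WAW r4
[1] i1/i2  mulh.MUL/beq.BR  -- 2-wide
[2] i3/i4  or.ALU/bne.BR  -- 2-wide
[3] i5  sll.ALU  -- RAW r1
[4] i6  blt.BR  -- no-port BR/MEM
[5] i7  ld.MEM  -- no-port MEM/MEM
[6] i8  ld.MEM  -- RAW r1
[7] i9/i10  or.ALU/ld.MEM  -- 2-wide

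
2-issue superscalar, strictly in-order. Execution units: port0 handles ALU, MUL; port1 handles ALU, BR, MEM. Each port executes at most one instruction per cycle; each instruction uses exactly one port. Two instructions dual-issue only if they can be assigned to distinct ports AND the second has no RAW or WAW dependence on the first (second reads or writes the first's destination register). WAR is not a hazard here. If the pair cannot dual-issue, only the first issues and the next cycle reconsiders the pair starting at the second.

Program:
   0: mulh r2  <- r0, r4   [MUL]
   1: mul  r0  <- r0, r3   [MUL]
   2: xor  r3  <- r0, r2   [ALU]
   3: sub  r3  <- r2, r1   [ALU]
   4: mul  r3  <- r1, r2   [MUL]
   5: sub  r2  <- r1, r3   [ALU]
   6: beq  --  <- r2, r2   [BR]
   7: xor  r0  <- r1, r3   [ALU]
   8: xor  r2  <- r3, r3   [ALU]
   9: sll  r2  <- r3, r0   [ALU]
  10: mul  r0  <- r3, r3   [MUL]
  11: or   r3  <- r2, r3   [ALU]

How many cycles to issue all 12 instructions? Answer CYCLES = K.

  cy0 -> i0 (mulh) no-port MUL/MUL
  cy1 -> i1 (mul) RAW r0
  cy2 -> i2 (xor) WAW r3
  cy3 -> i3 (sub) WAW r3
  cy4 -> i4 (mul) RAW r3
  cy5 -> i5 (sub) RAW r2
  cy6 -> i6+i7 (beq;xor) 2-wide
  cy7 -> i8 (xor) WAW r2
  cy8 -> i9+i10 (sll;mul) 2-wide
  cy9 -> i11 (or) tail

CYCLES = 10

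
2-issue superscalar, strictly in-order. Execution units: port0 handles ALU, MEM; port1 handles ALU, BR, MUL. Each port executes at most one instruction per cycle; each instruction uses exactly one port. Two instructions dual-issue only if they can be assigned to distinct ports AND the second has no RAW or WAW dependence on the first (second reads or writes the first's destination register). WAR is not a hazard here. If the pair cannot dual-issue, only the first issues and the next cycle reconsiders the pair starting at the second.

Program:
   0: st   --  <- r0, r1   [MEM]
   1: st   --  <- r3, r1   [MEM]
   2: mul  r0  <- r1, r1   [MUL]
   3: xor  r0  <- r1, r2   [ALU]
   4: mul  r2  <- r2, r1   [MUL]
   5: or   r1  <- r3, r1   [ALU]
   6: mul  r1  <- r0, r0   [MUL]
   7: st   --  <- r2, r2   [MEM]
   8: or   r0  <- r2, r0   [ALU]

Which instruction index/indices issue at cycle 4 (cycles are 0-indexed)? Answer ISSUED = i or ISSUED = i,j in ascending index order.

0. st @i0  | no-port MEM/MEM
1. st/mul @i1&i2  | 2-wide
2. xor/mul @i3&i4  | 2-wide
3. or @i5  | WAW r1
4. mul/st @i6&i7  | 2-wide
5. or @i8  | tail

ISSUED = 6,7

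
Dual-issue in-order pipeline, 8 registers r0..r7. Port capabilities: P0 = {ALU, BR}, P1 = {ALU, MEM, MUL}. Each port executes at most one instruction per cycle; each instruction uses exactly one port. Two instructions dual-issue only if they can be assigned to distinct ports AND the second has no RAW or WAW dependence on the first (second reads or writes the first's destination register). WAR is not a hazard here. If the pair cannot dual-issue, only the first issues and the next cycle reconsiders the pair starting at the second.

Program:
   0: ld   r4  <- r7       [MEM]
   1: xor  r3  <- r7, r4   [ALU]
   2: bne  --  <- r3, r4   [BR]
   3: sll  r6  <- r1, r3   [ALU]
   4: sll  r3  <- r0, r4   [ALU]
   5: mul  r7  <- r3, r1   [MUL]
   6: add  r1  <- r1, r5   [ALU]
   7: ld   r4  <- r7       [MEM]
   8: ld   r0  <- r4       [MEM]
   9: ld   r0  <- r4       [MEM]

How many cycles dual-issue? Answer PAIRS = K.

PAIRS = 2

0. ld @i0  | RAW r4
1. xor @i1  | RAW r3
2. bne/sll @i2,i3  | 2-wide
3. sll @i4  | RAW r3
4. mul/add @i5,i6  | 2-wide
5. ld @i7  | no-port MEM/MEM
6. ld @i8  | no-port MEM/MEM
7. ld @i9  | tail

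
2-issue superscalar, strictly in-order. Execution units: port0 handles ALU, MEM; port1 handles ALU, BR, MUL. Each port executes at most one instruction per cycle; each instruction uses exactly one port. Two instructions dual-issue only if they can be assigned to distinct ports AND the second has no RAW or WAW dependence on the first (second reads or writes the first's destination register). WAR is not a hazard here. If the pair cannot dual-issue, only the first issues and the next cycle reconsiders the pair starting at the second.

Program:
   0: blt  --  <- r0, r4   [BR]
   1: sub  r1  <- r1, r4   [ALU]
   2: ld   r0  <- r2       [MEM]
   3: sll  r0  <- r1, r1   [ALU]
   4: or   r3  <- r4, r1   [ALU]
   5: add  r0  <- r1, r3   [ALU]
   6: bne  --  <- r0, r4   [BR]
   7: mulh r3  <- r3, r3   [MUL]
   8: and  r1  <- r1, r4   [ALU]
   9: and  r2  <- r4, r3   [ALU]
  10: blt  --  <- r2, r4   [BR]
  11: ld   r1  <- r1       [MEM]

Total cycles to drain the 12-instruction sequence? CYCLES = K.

c0: i0+i1 blt+sub  pair
c1: i2 ld  WAW r0
c2: i3+i4 sll+or  pair
c3: i5 add  RAW r0
c4: i6 bne  no-port BR/MUL
c5: i7+i8 mulh+and  pair
c6: i9 and  RAW r2
c7: i10+i11 blt+ld  pair

CYCLES = 8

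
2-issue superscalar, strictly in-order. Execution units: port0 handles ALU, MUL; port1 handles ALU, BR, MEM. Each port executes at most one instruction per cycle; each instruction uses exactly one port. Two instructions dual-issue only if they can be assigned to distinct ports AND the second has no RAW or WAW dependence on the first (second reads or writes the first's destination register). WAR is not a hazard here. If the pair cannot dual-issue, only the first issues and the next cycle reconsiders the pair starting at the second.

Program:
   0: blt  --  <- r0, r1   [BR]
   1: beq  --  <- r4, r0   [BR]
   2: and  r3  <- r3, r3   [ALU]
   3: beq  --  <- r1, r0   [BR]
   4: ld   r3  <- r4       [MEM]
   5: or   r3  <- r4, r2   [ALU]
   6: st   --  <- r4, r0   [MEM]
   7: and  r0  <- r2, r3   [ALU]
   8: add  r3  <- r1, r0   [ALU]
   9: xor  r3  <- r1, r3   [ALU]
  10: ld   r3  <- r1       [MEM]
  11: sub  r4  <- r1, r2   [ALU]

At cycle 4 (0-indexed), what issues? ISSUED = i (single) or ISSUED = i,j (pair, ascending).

ISSUED = 5,6

[0] i0  blt.BR  -- no-port BR/BR
[1] i1+i2  beq.BR+and.ALU  -- 2-wide
[2] i3  beq.BR  -- no-port BR/MEM
[3] i4  ld.MEM  -- WAW r3
[4] i5+i6  or.ALU+st.MEM  -- 2-wide
[5] i7  and.ALU  -- RAW r0
[6] i8  add.ALU  -- RAW+WAW r3
[7] i9  xor.ALU  -- WAW r3
[8] i10+i11  ld.MEM+sub.ALU  -- 2-wide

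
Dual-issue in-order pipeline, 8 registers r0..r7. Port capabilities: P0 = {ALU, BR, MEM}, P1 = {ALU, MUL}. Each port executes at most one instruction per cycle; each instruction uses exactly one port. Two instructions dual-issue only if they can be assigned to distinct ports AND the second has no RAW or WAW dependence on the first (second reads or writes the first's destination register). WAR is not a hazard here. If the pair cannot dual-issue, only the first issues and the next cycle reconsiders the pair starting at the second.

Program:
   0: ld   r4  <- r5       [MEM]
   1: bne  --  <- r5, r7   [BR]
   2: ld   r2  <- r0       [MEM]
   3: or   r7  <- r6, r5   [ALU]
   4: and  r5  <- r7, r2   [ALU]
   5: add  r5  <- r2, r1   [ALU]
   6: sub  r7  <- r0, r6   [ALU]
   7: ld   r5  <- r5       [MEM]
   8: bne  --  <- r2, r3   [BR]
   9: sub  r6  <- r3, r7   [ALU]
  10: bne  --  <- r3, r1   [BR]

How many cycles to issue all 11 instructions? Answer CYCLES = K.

CYCLES = 8

#0 head=0: ld.MEM i0 no-port MEM/BR
#1 head=1: bne.BR i1 no-port BR/MEM
#2 head=2: ld.MEM/or.ALU i2&i3 dual
#3 head=4: and.ALU i4 WAW r5
#4 head=5: add.ALU/sub.ALU i5&i6 dual
#5 head=7: ld.MEM i7 no-port MEM/BR
#6 head=8: bne.BR/sub.ALU i8&i9 dual
#7 head=10: bne.BR i10 tail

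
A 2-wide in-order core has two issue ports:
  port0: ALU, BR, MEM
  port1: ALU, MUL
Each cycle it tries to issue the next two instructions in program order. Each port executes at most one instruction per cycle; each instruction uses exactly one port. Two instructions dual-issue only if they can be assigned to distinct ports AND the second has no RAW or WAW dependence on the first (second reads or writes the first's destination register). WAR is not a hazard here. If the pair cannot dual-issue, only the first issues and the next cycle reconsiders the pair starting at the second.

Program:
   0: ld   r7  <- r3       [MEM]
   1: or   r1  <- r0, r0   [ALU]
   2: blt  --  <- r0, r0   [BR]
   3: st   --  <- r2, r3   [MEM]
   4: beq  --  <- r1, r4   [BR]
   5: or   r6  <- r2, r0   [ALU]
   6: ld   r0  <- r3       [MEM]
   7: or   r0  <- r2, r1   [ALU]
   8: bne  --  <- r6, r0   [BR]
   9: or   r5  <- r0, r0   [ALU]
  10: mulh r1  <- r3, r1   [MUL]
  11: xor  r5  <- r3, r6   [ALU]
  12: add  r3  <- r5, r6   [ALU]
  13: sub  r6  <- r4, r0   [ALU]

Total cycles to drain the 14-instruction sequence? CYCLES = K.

[0] i0+i1  ld.MEM;or.ALU  -- 2-wide
[1] i2  blt.BR  -- no-port BR/MEM
[2] i3  st.MEM  -- no-port MEM/BR
[3] i4+i5  beq.BR;or.ALU  -- 2-wide
[4] i6  ld.MEM  -- WAW r0
[5] i7  or.ALU  -- RAW r0
[6] i8+i9  bne.BR;or.ALU  -- 2-wide
[7] i10+i11  mulh.MUL;xor.ALU  -- 2-wide
[8] i12+i13  add.ALU;sub.ALU  -- 2-wide

CYCLES = 9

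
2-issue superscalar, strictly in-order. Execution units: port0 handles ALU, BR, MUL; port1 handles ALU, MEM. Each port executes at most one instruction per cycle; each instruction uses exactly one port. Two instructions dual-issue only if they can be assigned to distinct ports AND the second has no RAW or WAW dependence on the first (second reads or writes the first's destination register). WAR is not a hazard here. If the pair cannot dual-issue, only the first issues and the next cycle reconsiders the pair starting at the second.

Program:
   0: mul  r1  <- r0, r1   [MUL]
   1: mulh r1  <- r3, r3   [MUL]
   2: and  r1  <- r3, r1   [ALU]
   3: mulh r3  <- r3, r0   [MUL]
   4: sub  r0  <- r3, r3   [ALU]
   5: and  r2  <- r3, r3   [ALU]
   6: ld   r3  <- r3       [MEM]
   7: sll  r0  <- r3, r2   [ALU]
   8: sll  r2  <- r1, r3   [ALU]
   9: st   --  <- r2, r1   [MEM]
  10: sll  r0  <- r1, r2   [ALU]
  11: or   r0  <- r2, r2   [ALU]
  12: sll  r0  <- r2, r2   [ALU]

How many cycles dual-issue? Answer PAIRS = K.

PAIRS = 4

[0] i0  mul.MUL  -- no-port MUL/MUL
[1] i1  mulh.MUL  -- RAW+WAW r1
[2] i2+i3  and.ALU+mulh.MUL  -- 2-wide
[3] i4+i5  sub.ALU+and.ALU  -- 2-wide
[4] i6  ld.MEM  -- RAW r3
[5] i7+i8  sll.ALU+sll.ALU  -- 2-wide
[6] i9+i10  st.MEM+sll.ALU  -- 2-wide
[7] i11  or.ALU  -- WAW r0
[8] i12  sll.ALU  -- tail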